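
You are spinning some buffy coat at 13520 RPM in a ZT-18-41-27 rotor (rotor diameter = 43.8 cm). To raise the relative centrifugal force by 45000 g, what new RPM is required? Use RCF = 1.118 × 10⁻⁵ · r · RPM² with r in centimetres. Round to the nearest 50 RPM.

r = 43.8 / 2 = 21.9 cm
Current RCF = 1.118 × 10⁻⁵ × 21.9 × (13520)² = 1.118 × 10⁻⁵ × 21.9 × 182,790,400 ≈ 44,754.8 × g
Target RCF = 44,754.8 + 45,000 = 89,754.8 × g
N² = 89,754.8 / (24.4842 × 10⁻⁵) = 366,582,531
N ≈ √366,582,531 ≈ 19,146.3

≈ 19150 RPM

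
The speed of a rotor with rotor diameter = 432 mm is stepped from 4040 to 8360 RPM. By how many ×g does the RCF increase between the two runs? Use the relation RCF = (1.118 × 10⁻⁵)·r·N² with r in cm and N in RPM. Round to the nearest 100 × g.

r = 432 mm / 2 = 216 mm = 21.6 cm
RCF₁ = 1.118 × 10⁻⁵ × 21.6 × (4040)² = 1.118 × 10⁻⁵ × 21.6 × 16,321,600 ≈ 3,941.5 × g
RCF₂ = 1.118 × 10⁻⁵ × 21.6 × (8360)² = 1.118 × 10⁻⁵ × 21.6 × 69,889,600 ≈ 16,877.5 × g
Increase = 16,877.5 − 3,941.5 = 12,936

12900 ×g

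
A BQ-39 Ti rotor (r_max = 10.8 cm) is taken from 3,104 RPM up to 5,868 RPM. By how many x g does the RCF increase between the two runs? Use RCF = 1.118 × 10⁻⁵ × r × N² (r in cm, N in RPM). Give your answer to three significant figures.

2990 x g

RCF₁ = 1.118 × 10⁻⁵ × 10.8 × (3104)² = 1.118 × 10⁻⁵ × 10.8 × 9,634,816 ≈ 1,163.3 × g
RCF₂ = 1.118 × 10⁻⁵ × 10.8 × (5868)² = 1.118 × 10⁻⁵ × 10.8 × 34,433,424 ≈ 4,157.6 × g
Increase = 4,157.6 − 1,163.3 = 2,994.3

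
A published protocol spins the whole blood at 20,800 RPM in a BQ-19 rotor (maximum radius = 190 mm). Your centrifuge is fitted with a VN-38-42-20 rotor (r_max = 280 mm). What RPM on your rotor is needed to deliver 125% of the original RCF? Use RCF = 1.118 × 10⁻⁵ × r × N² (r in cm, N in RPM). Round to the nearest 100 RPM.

Original rotor: r = 190 mm = 19.0 cm
RCF_original = 1.118 × 10⁻⁵ × 19 × (20800)² = 1.118 × 10⁻⁵ × 19 × 432,640,000 ≈ 91,901.4 × g
Target RCF = 1.25 × 91,901.4 ≈ 114,876.8 × g
Your rotor: r = 280 mm = 28.0 cm
114,876.8 = 1.118 × 10⁻⁵ × 28 × N²
N² = 114,876.8 / (31.304 × 10⁻⁵) = 366,971,633
N ≈ √366,971,633 ≈ 19,156.5

19200 RPM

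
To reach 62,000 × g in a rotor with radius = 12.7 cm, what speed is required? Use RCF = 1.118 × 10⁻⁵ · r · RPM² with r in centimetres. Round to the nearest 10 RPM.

62,000 = 1.118 × 10⁻⁵ × 12.7 × N²
N² = 62,000 / (14.1986 × 10⁻⁵) = 436,662,770
N ≈ √436,662,770 ≈ 20,896.5

≈ 20900 RPM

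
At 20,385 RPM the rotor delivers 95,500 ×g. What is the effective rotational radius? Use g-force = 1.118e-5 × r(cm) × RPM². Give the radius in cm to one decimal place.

RCF = 1.118 × 10⁻⁵ × r × N²
95500 = 1.118 × 10⁻⁵ × r × (20385)²
r = 95500 / (1.118 × 10⁻⁵ × 415,548,225) = 95500 / 4645.829 ≈ 20.556 cm

≈ 20.6 cm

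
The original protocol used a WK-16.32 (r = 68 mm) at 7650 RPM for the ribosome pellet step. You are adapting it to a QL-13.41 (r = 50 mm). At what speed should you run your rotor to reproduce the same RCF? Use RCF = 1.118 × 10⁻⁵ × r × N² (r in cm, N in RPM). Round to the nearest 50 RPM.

≈ 8900 RPM

Original rotor: r = 68 mm = 6.8 cm
RCF = 1.118 × 10⁻⁵ × r × N²
RCF_original = 1.118 × 10⁻⁵ × 6.8 × (7650)² = 1.118 × 10⁻⁵ × 6.8 × 58,522,500 ≈ 4,449.1 × g
Your rotor: r = 50 mm = 5.0 cm
4,449.1 = 1.118 × 10⁻⁵ × 5 × N²
N² = 4,449.1 / (5.59 × 10⁻⁵) = 79,590,340
N ≈ √79,590,340 ≈ 8,921.3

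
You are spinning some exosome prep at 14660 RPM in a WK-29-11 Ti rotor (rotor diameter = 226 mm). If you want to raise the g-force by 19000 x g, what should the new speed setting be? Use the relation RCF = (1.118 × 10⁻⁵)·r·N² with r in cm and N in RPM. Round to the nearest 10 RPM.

r = 226 mm / 2 = 113 mm = 11.3 cm
Current RCF = 1.118 × 10⁻⁵ × 11.3 × (14660)² = 1.118 × 10⁻⁵ × 11.3 × 214,915,600 ≈ 27,151.1 × g
Target RCF = 27,151.1 + 19,000 = 46,151.1 × g
N² = 46,151.1 / (12.6334 × 10⁻⁵) = 365,310,209
N ≈ √365,310,209 ≈ 19,113.1

≈ 19110 RPM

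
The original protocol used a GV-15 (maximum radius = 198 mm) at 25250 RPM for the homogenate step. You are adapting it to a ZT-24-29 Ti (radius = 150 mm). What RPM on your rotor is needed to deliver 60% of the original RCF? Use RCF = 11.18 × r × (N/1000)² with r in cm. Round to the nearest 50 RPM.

22450 RPM

Original rotor: r = 198 mm = 19.8 cm
RCF_original = 11.18 × 19.8 × (25.25)² = 11.18 × 19.8 × 637.5625 ≈ 141,133.4 × g
Target RCF = 0.6 × 141,133.4 ≈ 84,680 × g
Your rotor: r = 150 mm = 15.0 cm
84,680 = 11.18 × 15 × (N/1000)²
(N/1000)² = 84,680 / 167.7 = 504.9493
N = 1000 × √504.9493 ≈ 22,471.1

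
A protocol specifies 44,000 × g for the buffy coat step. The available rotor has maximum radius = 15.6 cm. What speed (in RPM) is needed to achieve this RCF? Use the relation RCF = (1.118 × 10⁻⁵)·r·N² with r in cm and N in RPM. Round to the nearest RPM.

15883 RPM

44,000 = 1.118 × 10⁻⁵ × 15.6 × N²
N² = 44,000 / (17.4408 × 10⁻⁵) = 252,282,005
N ≈ √252,282,005 ≈ 15,883.4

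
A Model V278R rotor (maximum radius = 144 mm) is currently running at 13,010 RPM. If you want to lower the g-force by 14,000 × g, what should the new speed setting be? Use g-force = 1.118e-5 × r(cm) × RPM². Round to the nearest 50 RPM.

r = 144 mm = 14.4 cm
Current RCF = 1.118 × 10⁻⁵ × 14.4 × (13010)² = 1.118 × 10⁻⁵ × 14.4 × 169,260,100 ≈ 27,249.5 × g
Target RCF = 27,249.5 − 14,000 = 13,249.5 × g
N² = 13,249.5 / (16.0992 × 10⁻⁵) = 82,299,120
N ≈ √82,299,120 ≈ 9,071.9

9050 RPM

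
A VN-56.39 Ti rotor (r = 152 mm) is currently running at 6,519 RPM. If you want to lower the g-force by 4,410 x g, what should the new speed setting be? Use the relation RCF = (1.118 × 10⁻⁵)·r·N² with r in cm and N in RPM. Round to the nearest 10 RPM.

N₂ ≈ 4070 RPM

r = 152 mm = 15.2 cm
Current RCF = 1.118 × 10⁻⁵ × 15.2 × (6519)² = 1.118 × 10⁻⁵ × 15.2 × 42,497,361 ≈ 7,221.8 × g
Target RCF = 7,221.8 − 4,410 = 2,811.8 × g
N² = 2,811.8 / (16.9936 × 10⁻⁵) = 16,546,229
N ≈ √16,546,229 ≈ 4,067.7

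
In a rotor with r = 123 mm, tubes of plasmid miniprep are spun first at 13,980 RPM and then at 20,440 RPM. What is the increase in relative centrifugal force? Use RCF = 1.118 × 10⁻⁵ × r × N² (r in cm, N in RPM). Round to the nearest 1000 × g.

31000 ×g

r = 123 mm = 12.3 cm
RCF₁ = 1.118 × 10⁻⁵ × 12.3 × (13980)² = 1.118 × 10⁻⁵ × 12.3 × 195,440,400 ≈ 26,875.8 × g
RCF₂ = 1.118 × 10⁻⁵ × 12.3 × (20440)² = 1.118 × 10⁻⁵ × 12.3 × 417,793,600 ≈ 57,452.5 × g
Increase = 57,452.5 − 26,875.8 = 30,576.7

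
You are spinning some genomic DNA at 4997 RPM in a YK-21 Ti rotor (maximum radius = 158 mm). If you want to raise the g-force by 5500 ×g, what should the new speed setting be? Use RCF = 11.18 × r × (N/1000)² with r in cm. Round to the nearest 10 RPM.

r = 158 mm = 15.8 cm
Current RCF = 11.18 × 15.8 × (4.997)² = 11.18 × 15.8 × 24.970009 ≈ 4,410.8 × g
Target RCF = 4,410.8 + 5,500 = 9,910.8 × g
(N/1000)² = 9,910.8 / 176.644 = 56.10607
N = 1000 × √56.10607 ≈ 7,490.4

≈ 7490 RPM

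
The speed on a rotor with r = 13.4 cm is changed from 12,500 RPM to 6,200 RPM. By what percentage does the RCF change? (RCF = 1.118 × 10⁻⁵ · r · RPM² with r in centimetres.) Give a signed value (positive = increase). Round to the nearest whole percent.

-75%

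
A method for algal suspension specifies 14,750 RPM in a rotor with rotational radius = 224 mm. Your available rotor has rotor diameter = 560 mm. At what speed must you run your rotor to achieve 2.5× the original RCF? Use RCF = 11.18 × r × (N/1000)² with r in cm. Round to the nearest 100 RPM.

20900 RPM

Original rotor: r = 224 mm = 22.4 cm
RCF_original = 11.18 × 22.4 × (14.75)² = 11.18 × 22.4 × 217.5625 ≈ 54,484.6 × g
Target RCF = 2.5 × 54,484.6 ≈ 136,211.5 × g
Your rotor: r = 560 mm / 2 = 280 mm = 28 cm
136,211.5 = 11.18 × 28 × (N/1000)²
(N/1000)² = 136,211.5 / 313.04 = 435.1249
N = 1000 × √435.1249 ≈ 20,859.6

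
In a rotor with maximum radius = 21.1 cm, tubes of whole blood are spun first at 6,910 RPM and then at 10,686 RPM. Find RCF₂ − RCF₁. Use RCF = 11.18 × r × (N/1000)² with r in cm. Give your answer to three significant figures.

RCF₁ = 11.18 × 21.1 × (6.91)² = 11.18 × 21.1 × 47.7481 ≈ 11,263.7 × g
RCF₂ = 11.18 × 21.1 × (10.686)² = 11.18 × 21.1 × 114.190596 ≈ 26,937.3 × g
Increase = 26,937.3 − 11,263.7 = 15,673.6

≈ 15700 x g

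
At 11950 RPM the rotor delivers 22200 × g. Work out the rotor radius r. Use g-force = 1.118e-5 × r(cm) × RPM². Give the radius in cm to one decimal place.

RCF = 1.118 × 10⁻⁵ × r × N²
22200 = 1.118 × 10⁻⁵ × r × (11950)²
r = 22200 / (1.118 × 10⁻⁵ × 142,802,500) = 22200 / 1596.532 ≈ 13.905 cm

r ≈ 13.9 cm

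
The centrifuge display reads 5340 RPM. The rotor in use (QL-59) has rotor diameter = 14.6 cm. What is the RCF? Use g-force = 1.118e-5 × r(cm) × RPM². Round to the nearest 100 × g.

≈ 2300 g

r = 14.6 / 2 = 7.3 cm
RCF = 1.118 × 10⁻⁵ × 7.3 × (5340)² = 1.118 × 10⁻⁵ × 7.3 × 28,515,600 ≈ 2,327.3 × g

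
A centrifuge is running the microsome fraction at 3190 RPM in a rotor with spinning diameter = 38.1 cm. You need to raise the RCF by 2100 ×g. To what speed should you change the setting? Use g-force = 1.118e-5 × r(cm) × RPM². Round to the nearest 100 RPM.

r = 38.1 / 2 = 19.05 cm
Current RCF = 1.118 × 10⁻⁵ × 19.05 × (3190)² = 1.118 × 10⁻⁵ × 19.05 × 10,176,100 ≈ 2,167.3 × g
Target RCF = 2,167.3 + 2,100 = 4,267.3 × g
N² = 4,267.3 / (21.2979 × 10⁻⁵) = 20,036,248
N ≈ √20,036,248 ≈ 4,476.2

N₂ ≈ 4500 RPM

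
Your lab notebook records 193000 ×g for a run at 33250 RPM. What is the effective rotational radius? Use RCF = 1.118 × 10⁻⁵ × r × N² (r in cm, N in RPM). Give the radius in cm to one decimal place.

RCF = 1.118 × 10⁻⁵ × r × N²
193000 = 1.118 × 10⁻⁵ × r × (33250)²
r = 193000 / (1.118 × 10⁻⁵ × 1,105,562,500) = 193000 / 12360.19 ≈ 15.615 cm

≈ 15.6 cm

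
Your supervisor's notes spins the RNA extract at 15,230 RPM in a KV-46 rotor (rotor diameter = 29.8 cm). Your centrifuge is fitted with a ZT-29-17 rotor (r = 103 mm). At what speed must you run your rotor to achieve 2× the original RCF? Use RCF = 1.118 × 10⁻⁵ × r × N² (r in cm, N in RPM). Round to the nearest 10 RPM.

Original rotor: r = 29.8 / 2 = 14.9 cm
RCF = 1.118 × 10⁻⁵ × r × N²
RCF_original = 1.118 × 10⁻⁵ × 14.9 × (15230)² = 1.118 × 10⁻⁵ × 14.9 × 231,952,900 ≈ 38,639.2 × g
Target RCF = 2 × 38,639.2 ≈ 77,278.4 × g
Your rotor: r = 103 mm = 10.3 cm
77,278.4 = 1.118 × 10⁻⁵ × 10.3 × N²
N² = 77,278.4 / (11.5154 × 10⁻⁵) = 671,087,413
N ≈ √671,087,413 ≈ 25,905.4

≈ 25910 RPM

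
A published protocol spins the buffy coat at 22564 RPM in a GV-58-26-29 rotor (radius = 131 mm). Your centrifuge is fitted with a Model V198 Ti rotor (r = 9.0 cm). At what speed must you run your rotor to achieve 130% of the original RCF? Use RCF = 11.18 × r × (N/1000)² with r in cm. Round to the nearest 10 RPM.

31040 RPM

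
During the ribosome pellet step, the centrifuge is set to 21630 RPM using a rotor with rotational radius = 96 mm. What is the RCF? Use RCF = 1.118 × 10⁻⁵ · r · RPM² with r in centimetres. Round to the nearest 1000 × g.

r = 96 mm = 9.6 cm
RCF = 1.118 × 10⁻⁵ × r × N²
RCF = 1.118 × 10⁻⁵ × 9.6 × (21630)² = 1.118 × 10⁻⁵ × 9.6 × 467,856,900 ≈ 50,214.1 × g

50000 ×g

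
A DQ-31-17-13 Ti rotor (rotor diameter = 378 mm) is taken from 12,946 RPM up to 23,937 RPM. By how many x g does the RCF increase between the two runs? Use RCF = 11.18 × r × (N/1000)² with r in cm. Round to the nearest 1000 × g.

86000 x g

r = 378 mm / 2 = 189 mm = 18.9 cm
RCF₁ = 11.18 × 18.9 × (12.946)² = 11.18 × 18.9 × 167.598916 ≈ 35,414 × g
RCF₂ = 11.18 × 18.9 × (23.937)² = 11.18 × 18.9 × 572.979969 ≈ 121,071.8 × g
Increase = 121,071.8 − 35,414 = 85,657.8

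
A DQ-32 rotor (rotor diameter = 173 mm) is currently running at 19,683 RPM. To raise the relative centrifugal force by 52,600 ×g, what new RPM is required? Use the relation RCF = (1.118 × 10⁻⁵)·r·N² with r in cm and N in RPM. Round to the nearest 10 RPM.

r = 173 mm / 2 = 86.5 mm = 8.65 cm
Current RCF = 1.118 × 10⁻⁵ × 8.65 × (19683)² = 1.118 × 10⁻⁵ × 8.65 × 387,420,489 ≈ 37,466.3 × g
Target RCF = 37,466.3 + 52,600 = 90,066.3 × g
N² = 90,066.3 / (9.6707 × 10⁻⁵) = 931,331,755
N ≈ √931,331,755 ≈ 30,517.7

N₂ ≈ 30520 RPM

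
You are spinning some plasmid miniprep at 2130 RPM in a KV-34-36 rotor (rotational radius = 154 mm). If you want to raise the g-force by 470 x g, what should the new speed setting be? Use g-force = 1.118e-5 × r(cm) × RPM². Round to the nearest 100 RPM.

≈ 2700 RPM

r = 154 mm = 15.4 cm
Current RCF = 1.118 × 10⁻⁵ × 15.4 × (2130)² = 1.118 × 10⁻⁵ × 15.4 × 4,536,900 ≈ 781.1 × g
Target RCF = 781.1 + 470 = 1,251.1 × g
N² = 1,251.1 / (17.2172 × 10⁻⁵) = 7,266,571
N ≈ √7,266,571 ≈ 2,695.7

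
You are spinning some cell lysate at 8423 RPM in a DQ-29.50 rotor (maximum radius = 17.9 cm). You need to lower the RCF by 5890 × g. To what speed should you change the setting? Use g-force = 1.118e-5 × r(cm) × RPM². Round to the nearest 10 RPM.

Current RCF = 1.118 × 10⁻⁵ × 17.9 × (8423)² = 1.118 × 10⁻⁵ × 17.9 × 70,946,929 ≈ 14,198 × g
Target RCF = 14,198 − 5,890 = 8,308 × g
N² = 8,308 / (20.0122 × 10⁻⁵) = 41,514,676
N ≈ √41,514,676 ≈ 6,443.2

≈ 6440 RPM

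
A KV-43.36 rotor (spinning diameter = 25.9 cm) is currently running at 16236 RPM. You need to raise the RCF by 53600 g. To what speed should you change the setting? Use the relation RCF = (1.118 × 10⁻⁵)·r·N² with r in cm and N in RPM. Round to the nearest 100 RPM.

r = 25.9 / 2 = 12.95 cm
Current RCF = 1.118 × 10⁻⁵ × 12.95 × (16236)² = 1.118 × 10⁻⁵ × 12.95 × 263,607,696 ≈ 38,165.4 × g
Target RCF = 38,165.4 + 53,600 = 91,765.4 × g
N² = 91,765.4 / (14.4781 × 10⁻⁵) = 633,822,118
N ≈ √633,822,118 ≈ 25,175.8

≈ 25200 RPM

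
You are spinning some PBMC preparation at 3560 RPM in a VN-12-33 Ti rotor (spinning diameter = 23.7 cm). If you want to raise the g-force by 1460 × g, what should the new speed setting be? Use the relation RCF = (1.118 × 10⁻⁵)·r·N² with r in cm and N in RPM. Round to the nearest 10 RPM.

N₂ ≈ 4870 RPM

r = 23.7 / 2 = 11.85 cm
Current RCF = 1.118 × 10⁻⁵ × 11.85 × (3560)² = 1.118 × 10⁻⁵ × 11.85 × 12,673,600 ≈ 1,679 × g
Target RCF = 1,679 + 1,460 = 3,139 × g
N² = 3,139 / (13.2483 × 10⁻⁵) = 23,693,606
N ≈ √23,693,606 ≈ 4,867.6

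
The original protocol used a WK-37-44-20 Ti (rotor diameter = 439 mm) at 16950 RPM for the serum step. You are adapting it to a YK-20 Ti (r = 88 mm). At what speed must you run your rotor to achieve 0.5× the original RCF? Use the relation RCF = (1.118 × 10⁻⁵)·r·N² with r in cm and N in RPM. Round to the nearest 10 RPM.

Original rotor: r = 439 mm / 2 = 219.5 mm = 21.95 cm
RCF_original = 1.118 × 10⁻⁵ × 21.95 × (16950)² = 1.118 × 10⁻⁵ × 21.95 × 287,302,500 ≈ 70,504.3 × g
Target RCF = 0.5 × 70,504.3 ≈ 35,252.2 × g
Your rotor: r = 88 mm = 8.8 cm
35,252.2 = 1.118 × 10⁻⁵ × 8.8 × N²
N² = 35,252.2 / (9.8384 × 10⁻⁵) = 358,312,327
N ≈ √358,312,327 ≈ 18,929.1

18930 RPM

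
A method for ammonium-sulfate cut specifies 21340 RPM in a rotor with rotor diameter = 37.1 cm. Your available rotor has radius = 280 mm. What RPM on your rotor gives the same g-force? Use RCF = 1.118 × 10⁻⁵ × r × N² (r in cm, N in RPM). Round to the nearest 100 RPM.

17400 RPM

Original rotor: r = 37.1 / 2 = 18.55 cm
RCF_original = 1.118 × 10⁻⁵ × 18.55 × (21340)² = 1.118 × 10⁻⁵ × 18.55 × 455,395,600 ≈ 94,444 × g
Your rotor: r = 280 mm = 28.0 cm
94,444 = 1.118 × 10⁻⁵ × 28 × N²
N² = 94,444 / (31.304 × 10⁻⁵) = 301,699,463
N ≈ √301,699,463 ≈ 17,369.5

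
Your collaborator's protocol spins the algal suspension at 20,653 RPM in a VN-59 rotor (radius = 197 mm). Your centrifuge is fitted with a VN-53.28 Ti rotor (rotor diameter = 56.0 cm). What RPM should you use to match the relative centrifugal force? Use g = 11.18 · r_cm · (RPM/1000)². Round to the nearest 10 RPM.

≈ 17320 RPM

Original rotor: r = 197 mm = 19.7 cm
RCF_original = 11.18 × 19.7 × (20.653)² = 11.18 × 19.7 × 426.546409 ≈ 93,945.1 × g
Your rotor: r = 56.0 / 2 = 28 cm
93,945.1 = 11.18 × 28 × (N/1000)²
(N/1000)² = 93,945.1 / 313.04 = 300.1057
N = 1000 × √300.1057 ≈ 17,323.6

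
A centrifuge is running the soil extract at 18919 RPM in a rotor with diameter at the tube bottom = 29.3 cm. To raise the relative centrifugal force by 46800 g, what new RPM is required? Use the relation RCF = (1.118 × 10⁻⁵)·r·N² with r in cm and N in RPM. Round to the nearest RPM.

≈ 25371 RPM

r = 29.3 / 2 = 14.65 cm
Current RCF = 1.118 × 10⁻⁵ × 14.65 × (18919)² = 1.118 × 10⁻⁵ × 14.65 × 357,928,561 ≈ 58,624 × g
Target RCF = 58,624 + 46,800 = 105,424 × g
N² = 105,424 / (16.3787 × 10⁻⁵) = 643,665,248
N ≈ √643,665,248 ≈ 25,370.6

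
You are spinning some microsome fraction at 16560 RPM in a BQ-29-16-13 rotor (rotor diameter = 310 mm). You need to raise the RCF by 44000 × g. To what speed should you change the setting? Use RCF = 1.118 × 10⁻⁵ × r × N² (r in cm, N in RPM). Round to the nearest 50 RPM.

23000 RPM

r = 310 mm / 2 = 155 mm = 15.5 cm
Current RCF = 1.118 × 10⁻⁵ × 15.5 × (16560)² = 1.118 × 10⁻⁵ × 15.5 × 274,233,600 ≈ 47,521.9 × g
Target RCF = 47,521.9 + 44,000 = 91,521.9 × g
N² = 91,521.9 / (17.329 × 10⁻⁵) = 528,142,997
N ≈ √528,142,997 ≈ 22,981.4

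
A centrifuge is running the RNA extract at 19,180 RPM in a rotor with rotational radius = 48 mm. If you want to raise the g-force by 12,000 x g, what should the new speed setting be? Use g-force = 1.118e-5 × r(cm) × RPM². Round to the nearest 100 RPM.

≈ 24300 RPM

r = 48 mm = 4.8 cm
Current RCF = 1.118 × 10⁻⁵ × 4.8 × (19180)² = 1.118 × 10⁻⁵ × 4.8 × 367,872,400 ≈ 19,741.5 × g
Target RCF = 19,741.5 + 12,000 = 31,741.5 × g
N² = 31,741.5 / (5.3664 × 10⁻⁵) = 591,485,912
N ≈ √591,485,912 ≈ 24,320.5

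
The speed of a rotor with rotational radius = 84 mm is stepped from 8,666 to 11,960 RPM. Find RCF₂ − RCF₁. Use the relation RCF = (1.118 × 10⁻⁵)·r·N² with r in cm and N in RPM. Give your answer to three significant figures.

r = 84 mm = 8.4 cm
RCF₁ = 1.118 × 10⁻⁵ × 8.4 × (8666)² = 1.118 × 10⁻⁵ × 8.4 × 75,099,556 ≈ 7,052.7 × g
RCF₂ = 1.118 × 10⁻⁵ × 8.4 × (11960)² = 1.118 × 10⁻⁵ × 8.4 × 143,041,600 ≈ 13,433.3 × g
Increase = 13,433.3 − 7,052.7 = 6,380.6

6380 ×g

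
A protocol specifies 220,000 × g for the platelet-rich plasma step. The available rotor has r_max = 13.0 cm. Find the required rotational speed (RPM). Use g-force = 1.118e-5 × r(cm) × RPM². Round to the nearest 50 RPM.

220,000 = 1.118 × 10⁻⁵ × 13 × N²
N² = 220,000 / (14.534 × 10⁻⁵) = 1,513,692,032
N ≈ √1,513,692,032 ≈ 38,906.2

38900 RPM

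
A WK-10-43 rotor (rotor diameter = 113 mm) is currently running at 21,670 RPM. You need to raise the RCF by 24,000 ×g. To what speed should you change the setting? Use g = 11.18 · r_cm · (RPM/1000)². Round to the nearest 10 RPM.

N₂ ≈ 29150 RPM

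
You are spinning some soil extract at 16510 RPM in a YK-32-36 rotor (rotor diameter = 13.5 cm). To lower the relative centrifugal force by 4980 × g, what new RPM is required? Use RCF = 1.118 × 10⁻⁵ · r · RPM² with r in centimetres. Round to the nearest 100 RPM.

r = 13.5 / 2 = 6.75 cm
Current RCF = 1.118 × 10⁻⁵ × 6.75 × (16510)² = 1.118 × 10⁻⁵ × 6.75 × 272,580,100 ≈ 20,570.3 × g
Target RCF = 20,570.3 − 4,980 = 15,590.3 × g
N² = 15,590.3 / (7.5465 × 10⁻⁵) = 206,589,810
N ≈ √206,589,810 ≈ 14,373.2

≈ 14400 RPM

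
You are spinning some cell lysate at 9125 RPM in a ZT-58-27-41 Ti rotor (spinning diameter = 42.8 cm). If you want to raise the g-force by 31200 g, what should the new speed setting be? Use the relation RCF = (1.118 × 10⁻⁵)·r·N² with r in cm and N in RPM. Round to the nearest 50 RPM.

≈ 14600 RPM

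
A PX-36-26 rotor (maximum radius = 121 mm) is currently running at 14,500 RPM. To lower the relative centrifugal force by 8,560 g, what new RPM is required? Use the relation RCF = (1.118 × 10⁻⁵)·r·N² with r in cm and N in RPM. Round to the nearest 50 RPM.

≈ 12100 RPM

r = 121 mm = 12.1 cm
Current RCF = 1.118 × 10⁻⁵ × 12.1 × (14500)² = 1.118 × 10⁻⁵ × 12.1 × 210,250,000 ≈ 28,442.2 × g
Target RCF = 28,442.2 − 8,560 = 19,882.2 × g
N² = 19,882.2 / (13.5278 × 10⁻⁵) = 146,972,900
N ≈ √146,972,900 ≈ 12,123.2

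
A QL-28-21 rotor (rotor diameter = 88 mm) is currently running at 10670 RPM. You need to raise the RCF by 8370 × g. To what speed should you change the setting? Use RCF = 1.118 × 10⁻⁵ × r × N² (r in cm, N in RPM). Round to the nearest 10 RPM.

r = 88 mm / 2 = 44 mm = 4.4 cm
Current RCF = 1.118 × 10⁻⁵ × 4.4 × (10670)² = 1.118 × 10⁻⁵ × 4.4 × 113,848,900 ≈ 5,600.5 × g
Target RCF = 5,600.5 + 8,370 = 13,970.5 × g
N² = 13,970.5 / (4.9192 × 10⁻⁵) = 283,999,431
N ≈ √283,999,431 ≈ 16,852.3

N₂ ≈ 16850 RPM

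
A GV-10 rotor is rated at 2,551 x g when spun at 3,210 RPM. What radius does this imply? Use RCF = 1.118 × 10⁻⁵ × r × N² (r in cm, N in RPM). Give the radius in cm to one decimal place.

RCF = 1.118 × 10⁻⁵ × r × N²
2551 = 1.118 × 10⁻⁵ × r × (3210)²
r = 2551 / (1.118 × 10⁻⁵ × 10,304,100) = 2551 / 115.1998 ≈ 22.144 cm

22.1 cm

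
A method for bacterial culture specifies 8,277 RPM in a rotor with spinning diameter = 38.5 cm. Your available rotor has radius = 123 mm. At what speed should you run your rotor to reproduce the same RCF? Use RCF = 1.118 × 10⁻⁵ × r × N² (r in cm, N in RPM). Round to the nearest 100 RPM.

Original rotor: r = 38.5 / 2 = 19.25 cm
RCF_original = 1.118 × 10⁻⁵ × 19.25 × (8277)² = 1.118 × 10⁻⁵ × 19.25 × 68,508,729 ≈ 14,744.1 × g
Your rotor: r = 123 mm = 12.3 cm
14,744.1 = 1.118 × 10⁻⁵ × 12.3 × N²
N² = 14,744.1 / (13.7514 × 10⁻⁵) = 107,218,901
N ≈ √107,218,901 ≈ 10,354.7

≈ 10400 RPM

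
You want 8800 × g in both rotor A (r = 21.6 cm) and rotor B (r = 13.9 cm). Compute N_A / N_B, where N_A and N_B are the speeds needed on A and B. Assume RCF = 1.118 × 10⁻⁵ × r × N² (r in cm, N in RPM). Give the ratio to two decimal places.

At fixed RCF, N ∝ 1/√r, so N_A/N_B = √(r_B/r_A) = √(13.9/21.6) = √0.643519 = 0.8022.

0.80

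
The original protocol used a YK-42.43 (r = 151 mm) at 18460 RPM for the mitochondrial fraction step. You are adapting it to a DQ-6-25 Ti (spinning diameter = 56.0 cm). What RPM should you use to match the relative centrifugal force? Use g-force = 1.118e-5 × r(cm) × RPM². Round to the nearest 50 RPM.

13550 RPM

Original rotor: r = 151 mm = 15.1 cm
RCF_original = 1.118 × 10⁻⁵ × 15.1 × (18460)² = 1.118 × 10⁻⁵ × 15.1 × 340,771,600 ≈ 57,528.4 × g
Your rotor: r = 56.0 / 2 = 28 cm
57,528.4 = 1.118 × 10⁻⁵ × 28 × N²
N² = 57,528.4 / (31.304 × 10⁻⁵) = 183,773,320
N ≈ √183,773,320 ≈ 13,556.3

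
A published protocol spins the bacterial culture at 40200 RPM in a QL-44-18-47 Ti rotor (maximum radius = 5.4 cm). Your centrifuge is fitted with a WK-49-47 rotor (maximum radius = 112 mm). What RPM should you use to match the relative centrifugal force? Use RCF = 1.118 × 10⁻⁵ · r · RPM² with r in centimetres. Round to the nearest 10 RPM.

≈ 27910 RPM

RCF_original = 1.118 × 10⁻⁵ × 5.4 × (40200)² = 1.118 × 10⁻⁵ × 5.4 × 1,616,040,000 ≈ 97,563.6 × g
Your rotor: r = 112 mm = 11.2 cm
97,563.6 = 1.118 × 10⁻⁵ × 11.2 × N²
N² = 97,563.6 / (12.5216 × 10⁻⁵) = 779,162,407
N ≈ √779,162,407 ≈ 27,913.5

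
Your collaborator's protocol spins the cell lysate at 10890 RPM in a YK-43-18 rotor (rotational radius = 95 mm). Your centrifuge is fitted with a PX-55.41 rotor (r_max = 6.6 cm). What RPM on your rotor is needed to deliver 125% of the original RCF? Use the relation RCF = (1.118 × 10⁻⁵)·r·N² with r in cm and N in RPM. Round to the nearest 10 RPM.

Original rotor: r = 95 mm = 9.5 cm
RCF = 1.118 × 10⁻⁵ × r × N²
RCF_original = 1.118 × 10⁻⁵ × 9.5 × (10890)² = 1.118 × 10⁻⁵ × 9.5 × 118,592,100 ≈ 12,595.7 × g
Target RCF = 1.25 × 12,595.7 ≈ 15,744.6 × g
15,744.6 = 1.118 × 10⁻⁵ × 6.6 × N²
N² = 15,744.6 / (7.3788 × 10⁻⁵) = 213,376,159
N ≈ √213,376,159 ≈ 14,607.4

≈ 14610 RPM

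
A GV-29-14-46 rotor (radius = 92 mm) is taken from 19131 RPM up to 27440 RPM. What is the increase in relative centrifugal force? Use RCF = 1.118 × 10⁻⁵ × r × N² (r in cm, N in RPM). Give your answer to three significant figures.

r = 92 mm = 9.2 cm
RCF₁ = 1.118 × 10⁻⁵ × 9.2 × (19131)² = 1.118 × 10⁻⁵ × 9.2 × 365,995,161 ≈ 37,644.8 × g
RCF₂ = 1.118 × 10⁻⁵ × 9.2 × (27440)² = 1.118 × 10⁻⁵ × 9.2 × 752,953,600 ≈ 77,445.8 × g
Increase = 77,445.8 − 37,644.8 = 39,801

≈ 39800 g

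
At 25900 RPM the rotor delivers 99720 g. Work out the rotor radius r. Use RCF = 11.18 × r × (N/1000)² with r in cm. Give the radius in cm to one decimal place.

13.3 cm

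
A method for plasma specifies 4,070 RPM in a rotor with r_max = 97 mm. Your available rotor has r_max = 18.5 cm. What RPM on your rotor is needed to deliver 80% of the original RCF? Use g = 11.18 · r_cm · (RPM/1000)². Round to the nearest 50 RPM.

Original rotor: r = 97 mm = 9.7 cm
RCF = 11.18 × r × (N/1000)²
RCF_original = 11.18 × 9.7 × (4.07)² = 11.18 × 9.7 × 16.5649 ≈ 1,796.4 × g
Target RCF = 0.8 × 1,796.4 ≈ 1,437.1 × g
1,437.1 = 11.18 × 18.5 × (N/1000)²
(N/1000)² = 1,437.1 / 206.83 = 6.948218
N = 1000 × √6.948218 ≈ 2,635.9

2650 RPM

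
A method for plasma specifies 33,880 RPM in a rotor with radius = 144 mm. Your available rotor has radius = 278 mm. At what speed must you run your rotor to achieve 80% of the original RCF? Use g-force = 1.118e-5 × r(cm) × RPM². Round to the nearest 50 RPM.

≈ 21800 RPM

Original rotor: r = 144 mm = 14.4 cm
RCF_original = 1.118 × 10⁻⁵ × 14.4 × (33880)² = 1.118 × 10⁻⁵ × 14.4 × 1,147,854,400 ≈ 184,795.4 × g
Target RCF = 0.8 × 184,795.4 ≈ 147,836.3 × g
Your rotor: r = 278 mm = 27.8 cm
147,836.3 = 1.118 × 10⁻⁵ × 27.8 × N²
N² = 147,836.3 / (31.0804 × 10⁻⁵) = 475,657,649
N ≈ √475,657,649 ≈ 21,809.6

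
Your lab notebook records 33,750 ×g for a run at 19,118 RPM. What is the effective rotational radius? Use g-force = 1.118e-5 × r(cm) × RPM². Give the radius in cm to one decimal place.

r ≈ 8.3 cm

33750 = 1.118 × 10⁻⁵ × r × (19118)²
r = 33750 / (1.118 × 10⁻⁵ × 365,497,924) = 33750 / 4086.267 ≈ 8.259 cm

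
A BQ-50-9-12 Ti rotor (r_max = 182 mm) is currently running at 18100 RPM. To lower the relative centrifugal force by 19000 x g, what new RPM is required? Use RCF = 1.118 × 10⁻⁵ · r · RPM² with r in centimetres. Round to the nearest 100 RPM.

≈ 15300 RPM

r = 182 mm = 18.2 cm
Current RCF = 1.118 × 10⁻⁵ × 18.2 × (18100)² = 1.118 × 10⁻⁵ × 18.2 × 327,610,000 ≈ 66,660.8 × g
Target RCF = 66,660.8 − 19,000 = 47,660.8 × g
N² = 47,660.8 / (20.3476 × 10⁻⁵) = 234,233,030
N ≈ √234,233,030 ≈ 15,304.7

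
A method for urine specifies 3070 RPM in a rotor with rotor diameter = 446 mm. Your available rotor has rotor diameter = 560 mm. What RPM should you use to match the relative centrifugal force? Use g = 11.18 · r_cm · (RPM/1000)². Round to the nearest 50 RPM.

≈ 2750 RPM

Original rotor: r = 446 mm / 2 = 223 mm = 22.3 cm
RCF_original = 11.18 × 22.3 × (3.07)² = 11.18 × 22.3 × 9.4249 ≈ 2,349.8 × g
Your rotor: r = 560 mm / 2 = 280 mm = 28 cm
2,349.8 = 11.18 × 28 × (N/1000)²
(N/1000)² = 2,349.8 / 313.04 = 7.506389
N = 1000 × √7.506389 ≈ 2,739.8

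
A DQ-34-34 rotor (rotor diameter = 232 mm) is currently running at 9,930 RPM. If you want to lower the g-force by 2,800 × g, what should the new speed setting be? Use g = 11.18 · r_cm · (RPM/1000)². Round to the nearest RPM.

N₂ ≈ 8776 RPM

r = 232 mm / 2 = 116 mm = 11.6 cm
Current RCF = 11.18 × 11.6 × (9.93)² = 11.18 × 11.6 × 98.6049 ≈ 12,787.9 × g
Target RCF = 12,787.9 − 2,800 = 9,987.9 × g
(N/1000)² = 9,987.9 / 129.688 = 77.01484
N = 1000 × √77.01484 ≈ 8,775.8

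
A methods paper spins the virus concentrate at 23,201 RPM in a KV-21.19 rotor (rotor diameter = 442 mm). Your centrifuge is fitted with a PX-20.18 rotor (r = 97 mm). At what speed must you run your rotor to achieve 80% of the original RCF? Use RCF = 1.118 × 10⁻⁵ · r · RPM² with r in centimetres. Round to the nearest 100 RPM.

≈ 31300 RPM

Original rotor: r = 442 mm / 2 = 221 mm = 22.1 cm
RCF_original = 1.118 × 10⁻⁵ × 22.1 × (23201)² = 1.118 × 10⁻⁵ × 22.1 × 538,286,401 ≈ 132,998.7 × g
Target RCF = 0.8 × 132,998.7 ≈ 106,399 × g
Your rotor: r = 97 mm = 9.7 cm
106,399 = 1.118 × 10⁻⁵ × 9.7 × N²
N² = 106,399 / (10.8446 × 10⁻⁵) = 981,124,246
N ≈ √981,124,246 ≈ 31,322.9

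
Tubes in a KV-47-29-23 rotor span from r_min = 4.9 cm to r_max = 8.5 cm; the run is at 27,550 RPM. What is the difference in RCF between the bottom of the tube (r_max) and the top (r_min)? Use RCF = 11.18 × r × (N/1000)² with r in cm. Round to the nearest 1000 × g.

ΔRCF = 11.18 × (r_max − r_min) × (N/1000)² = 11.18 × 3.6 × 759.0025 ≈ 30,548.3

≈ 31000 g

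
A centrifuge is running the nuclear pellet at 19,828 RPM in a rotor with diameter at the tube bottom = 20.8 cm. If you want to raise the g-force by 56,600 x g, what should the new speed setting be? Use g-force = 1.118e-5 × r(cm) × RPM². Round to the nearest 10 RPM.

≈ 29660 RPM

r = 20.8 / 2 = 10.4 cm
Current RCF = 1.118 × 10⁻⁵ × 10.4 × (19828)² = 1.118 × 10⁻⁵ × 10.4 × 393,149,584 ≈ 45,712.3 × g
Target RCF = 45,712.3 + 56,600 = 102,312.3 × g
N² = 102,312.3 / (11.6272 × 10⁻⁵) = 879,939,280
N ≈ √879,939,280 ≈ 29,663.8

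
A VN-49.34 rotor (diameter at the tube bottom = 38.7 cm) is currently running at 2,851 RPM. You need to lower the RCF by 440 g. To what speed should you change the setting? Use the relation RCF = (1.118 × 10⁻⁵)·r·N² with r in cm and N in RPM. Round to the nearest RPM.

≈ 2469 RPM

r = 38.7 / 2 = 19.35 cm
Current RCF = 1.118 × 10⁻⁵ × 19.35 × (2851)² = 1.118 × 10⁻⁵ × 19.35 × 8,128,201 ≈ 1,758.4 × g
Target RCF = 1,758.4 − 440 = 1,318.4 × g
N² = 1,318.4 / (21.6333 × 10⁻⁵) = 6,094,308
N ≈ √6,094,308 ≈ 2,468.7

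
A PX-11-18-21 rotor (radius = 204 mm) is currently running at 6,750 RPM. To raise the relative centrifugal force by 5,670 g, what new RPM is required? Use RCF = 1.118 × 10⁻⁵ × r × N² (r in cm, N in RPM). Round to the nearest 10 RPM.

r = 204 mm = 20.4 cm
Current RCF = 1.118 × 10⁻⁵ × 20.4 × (6750)² = 1.118 × 10⁻⁵ × 20.4 × 45,562,500 ≈ 10,391.5 × g
Target RCF = 10,391.5 + 5,670 = 16,061.5 × g
N² = 16,061.5 / (22.8072 × 10⁻⁵) = 70,422,937
N ≈ √70,422,937 ≈ 8,391.8

N₂ ≈ 8390 RPM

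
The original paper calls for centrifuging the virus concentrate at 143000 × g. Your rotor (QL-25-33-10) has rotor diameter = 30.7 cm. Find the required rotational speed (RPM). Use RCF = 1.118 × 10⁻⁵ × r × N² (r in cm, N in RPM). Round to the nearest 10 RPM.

≈ 28870 RPM

r = 30.7 / 2 = 15.35 cm
RCF = 1.118 × 10⁻⁵ × r × N²
143,000 = 1.118 × 10⁻⁵ × 15.35 × N²
N² = 143,000 / (17.1613 × 10⁻⁵) = 833,270,207
N ≈ √833,270,207 ≈ 28,866.4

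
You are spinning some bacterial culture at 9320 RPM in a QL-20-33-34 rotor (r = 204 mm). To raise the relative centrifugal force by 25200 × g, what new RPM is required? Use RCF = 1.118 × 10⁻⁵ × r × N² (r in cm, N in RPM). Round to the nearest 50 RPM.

r = 204 mm = 20.4 cm
Current RCF = 1.118 × 10⁻⁵ × 20.4 × (9320)² = 1.118 × 10⁻⁵ × 20.4 × 86,862,400 ≈ 19,810.9 × g
Target RCF = 19,810.9 + 25,200 = 45,010.9 × g
N² = 45,010.9 / (22.8072 × 10⁻⁵) = 197,353,906
N ≈ √197,353,906 ≈ 14,048.3

N₂ ≈ 14050 RPM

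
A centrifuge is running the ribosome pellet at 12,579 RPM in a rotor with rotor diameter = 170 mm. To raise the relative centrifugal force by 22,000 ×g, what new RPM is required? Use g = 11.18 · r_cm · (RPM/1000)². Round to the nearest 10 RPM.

r = 170 mm / 2 = 85 mm = 8.5 cm
Current RCF = 11.18 × 8.5 × (12.579)² = 11.18 × 8.5 × 158.231241 ≈ 15,036.7 × g
Target RCF = 15,036.7 + 22,000 = 37,036.7 × g
(N/1000)² = 37,036.7 / 95.03 = 389.7369
N = 1000 × √389.7369 ≈ 19,741.8

≈ 19740 RPM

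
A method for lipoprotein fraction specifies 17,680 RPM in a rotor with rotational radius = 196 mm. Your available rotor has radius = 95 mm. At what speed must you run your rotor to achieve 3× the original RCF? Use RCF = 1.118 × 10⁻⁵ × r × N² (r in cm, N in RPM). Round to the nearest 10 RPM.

43990 RPM

Original rotor: r = 196 mm = 19.6 cm
RCF = 1.118 × 10⁻⁵ × r × N²
RCF_original = 1.118 × 10⁻⁵ × 19.6 × (17680)² = 1.118 × 10⁻⁵ × 19.6 × 312,582,400 ≈ 68,495.6 × g
Target RCF = 3 × 68,495.6 ≈ 205,486.8 × g
Your rotor: r = 95 mm = 9.5 cm
205,486.8 = 1.118 × 10⁻⁵ × 9.5 × N²
N² = 205,486.8 / (10.621 × 10⁻⁵) = 1,934,721,778
N ≈ √1,934,721,778 ≈ 43,985.5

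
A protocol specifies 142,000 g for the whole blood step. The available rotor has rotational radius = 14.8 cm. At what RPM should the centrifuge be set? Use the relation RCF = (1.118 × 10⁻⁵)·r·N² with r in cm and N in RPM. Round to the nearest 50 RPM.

142,000 = 1.118 × 10⁻⁵ × 14.8 × N²
N² = 142,000 / (16.5464 × 10⁻⁵) = 858,192,719
N ≈ √858,192,719 ≈ 29,294.9

≈ 29300 RPM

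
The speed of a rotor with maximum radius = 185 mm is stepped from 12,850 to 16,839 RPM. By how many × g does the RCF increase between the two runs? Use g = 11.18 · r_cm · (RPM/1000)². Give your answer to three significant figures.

r = 185 mm = 18.5 cm
RCF₁ = 11.18 × 18.5 × (12.85)² = 11.18 × 18.5 × 165.1225 ≈ 34,152.3 × g
RCF₂ = 11.18 × 18.5 × (16.839)² = 11.18 × 18.5 × 283.551921 ≈ 58,647 × g
Increase = 58,647 − 34,152.3 = 24,494.7

24500 × g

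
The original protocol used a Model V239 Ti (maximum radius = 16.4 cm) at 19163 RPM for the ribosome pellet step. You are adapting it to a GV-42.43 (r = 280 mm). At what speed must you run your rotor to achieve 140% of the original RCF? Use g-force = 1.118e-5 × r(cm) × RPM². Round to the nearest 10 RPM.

RCF = 1.118 × 10⁻⁵ × r × N²
RCF_original = 1.118 × 10⁻⁵ × 16.4 × (19163)² = 1.118 × 10⁻⁵ × 16.4 × 367,220,569 ≈ 67,330.6 × g
Target RCF = 1.4 × 67,330.6 ≈ 94,262.8 × g
Your rotor: r = 280 mm = 28.0 cm
94,262.8 = 1.118 × 10⁻⁵ × 28 × N²
N² = 94,262.8 / (31.304 × 10⁻⁵) = 301,120,624
N ≈ √301,120,624 ≈ 17,352.8

≈ 17350 RPM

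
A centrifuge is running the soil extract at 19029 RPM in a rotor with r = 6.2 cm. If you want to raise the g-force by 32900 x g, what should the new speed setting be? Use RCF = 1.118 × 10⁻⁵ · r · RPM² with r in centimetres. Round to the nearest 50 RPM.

Current RCF = 1.118 × 10⁻⁵ × 6.2 × (19029)² = 1.118 × 10⁻⁵ × 6.2 × 362,102,841 ≈ 25,099.5 × g
Target RCF = 25,099.5 + 32,900 = 57,999.5 × g
N² = 57,999.5 / (6.9316 × 10⁻⁵) = 836,740,435
N ≈ √836,740,435 ≈ 28,926.5

N₂ ≈ 28950 RPM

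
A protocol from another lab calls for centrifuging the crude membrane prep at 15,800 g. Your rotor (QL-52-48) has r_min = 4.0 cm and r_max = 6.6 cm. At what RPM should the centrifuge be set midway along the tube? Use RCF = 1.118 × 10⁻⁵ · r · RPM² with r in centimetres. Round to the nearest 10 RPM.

16330 RPM

r_avg = (4.0 + 6.6) / 2 = 5.3 cm
15,800 = 1.118 × 10⁻⁵ × 5.3 × N²
N² = 15,800 / (5.9254 × 10⁻⁵) = 266,648,665
N ≈ √266,648,665 ≈ 16,329.4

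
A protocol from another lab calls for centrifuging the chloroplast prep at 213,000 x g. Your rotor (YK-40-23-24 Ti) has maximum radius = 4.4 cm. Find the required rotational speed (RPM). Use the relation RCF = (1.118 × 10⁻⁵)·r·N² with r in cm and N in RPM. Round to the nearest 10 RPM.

65800 RPM

213,000 = 1.118 × 10⁻⁵ × 4.4 × N²
N² = 213,000 / (4.9192 × 10⁻⁵) = 4,329,972,353
N ≈ √4,329,972,353 ≈ 65,802.5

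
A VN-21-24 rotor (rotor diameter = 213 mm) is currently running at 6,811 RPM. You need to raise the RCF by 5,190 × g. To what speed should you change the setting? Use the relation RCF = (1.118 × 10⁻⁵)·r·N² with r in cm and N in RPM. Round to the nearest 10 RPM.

≈ 9490 RPM

r = 213 mm / 2 = 106.5 mm = 10.65 cm
Current RCF = 1.118 × 10⁻⁵ × 10.65 × (6811)² = 1.118 × 10⁻⁵ × 10.65 × 46,389,721 ≈ 5,523.5 × g
Target RCF = 5,523.5 + 5,190 = 10,713.5 × g
N² = 10,713.5 / (11.9067 × 10⁻⁵) = 89,978,751
N ≈ √89,978,751 ≈ 9,485.7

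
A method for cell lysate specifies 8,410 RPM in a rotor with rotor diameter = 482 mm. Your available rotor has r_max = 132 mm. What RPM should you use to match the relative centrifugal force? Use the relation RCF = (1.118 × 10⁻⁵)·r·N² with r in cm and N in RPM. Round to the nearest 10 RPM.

Original rotor: r = 482 mm / 2 = 241 mm = 24.1 cm
RCF_original = 1.118 × 10⁻⁵ × 24.1 × (8410)² = 1.118 × 10⁻⁵ × 24.1 × 70,728,100 ≈ 19,056.8 × g
Your rotor: r = 132 mm = 13.2 cm
19,056.8 = 1.118 × 10⁻⁵ × 13.2 × N²
N² = 19,056.8 / (14.7576 × 10⁻⁵) = 129,132,108
N ≈ √129,132,108 ≈ 11,363.6

≈ 11360 RPM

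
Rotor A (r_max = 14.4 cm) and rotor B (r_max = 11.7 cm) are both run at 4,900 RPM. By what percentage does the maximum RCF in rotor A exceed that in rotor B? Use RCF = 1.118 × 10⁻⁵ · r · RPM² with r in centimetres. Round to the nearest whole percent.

23%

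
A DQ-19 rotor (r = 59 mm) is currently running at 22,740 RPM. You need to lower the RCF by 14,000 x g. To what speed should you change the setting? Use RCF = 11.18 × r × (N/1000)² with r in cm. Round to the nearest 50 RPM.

r = 59 mm = 5.9 cm
Current RCF = 11.18 × 5.9 × (22.74)² = 11.18 × 5.9 × 517.1076 ≈ 34,109.5 × g
Target RCF = 34,109.5 − 14,000 = 20,109.5 × g
(N/1000)² = 20,109.5 / 65.962 = 304.8649
N = 1000 × √304.8649 ≈ 17,460.4

17450 RPM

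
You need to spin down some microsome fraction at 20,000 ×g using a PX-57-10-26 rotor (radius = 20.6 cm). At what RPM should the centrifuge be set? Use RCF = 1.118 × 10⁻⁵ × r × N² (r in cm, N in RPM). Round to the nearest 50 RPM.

9300 RPM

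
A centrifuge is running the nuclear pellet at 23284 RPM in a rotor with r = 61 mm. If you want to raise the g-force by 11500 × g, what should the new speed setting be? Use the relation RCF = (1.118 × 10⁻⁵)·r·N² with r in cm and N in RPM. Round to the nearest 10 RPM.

r = 61 mm = 6.1 cm
Current RCF = 1.118 × 10⁻⁵ × 6.1 × (23284)² = 1.118 × 10⁻⁵ × 6.1 × 542,144,656 ≈ 36,973.2 × g
Target RCF = 36,973.2 + 11,500 = 48,473.2 × g
N² = 48,473.2 / (6.8198 × 10⁻⁵) = 710,771,577
N ≈ √710,771,577 ≈ 26,660.3

≈ 26660 RPM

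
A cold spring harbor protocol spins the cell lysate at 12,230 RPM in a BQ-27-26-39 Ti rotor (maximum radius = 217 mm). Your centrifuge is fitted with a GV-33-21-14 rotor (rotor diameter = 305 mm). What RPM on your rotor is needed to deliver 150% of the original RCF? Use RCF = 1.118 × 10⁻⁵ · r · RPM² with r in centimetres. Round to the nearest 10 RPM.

Original rotor: r = 217 mm = 21.7 cm
RCF = 1.118 × 10⁻⁵ × r × N²
RCF_original = 1.118 × 10⁻⁵ × 21.7 × (12230)² = 1.118 × 10⁻⁵ × 21.7 × 149,572,900 ≈ 36,287.3 × g
Target RCF = 1.5 × 36,287.3 ≈ 54,431 × g
Your rotor: r = 305 mm / 2 = 152.5 mm = 15.25 cm
54,431 = 1.118 × 10⁻⁵ × 15.25 × N²
N² = 54,431 / (17.0495 × 10⁻⁵) = 319,252,764
N ≈ √319,252,764 ≈ 17,867.6

≈ 17870 RPM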